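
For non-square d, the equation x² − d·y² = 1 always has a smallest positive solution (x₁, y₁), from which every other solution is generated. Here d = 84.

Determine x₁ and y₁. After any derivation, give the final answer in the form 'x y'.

√84 → a₀=9, period (6,18); ℓ=2 even so k=1
i=0: a=9 ⇒ p=9, q=1
i=1: a=6 ⇒ p=55, q=6
(x₁, y₁) = (55, 6);  55² − 84·6² = 1 ✓

55 6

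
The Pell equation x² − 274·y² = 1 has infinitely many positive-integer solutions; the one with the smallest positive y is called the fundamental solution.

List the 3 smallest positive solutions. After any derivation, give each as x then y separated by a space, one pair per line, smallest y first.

d=274: √d = [16; 1,1,4,4,1,1,32] (ℓ=7, odd), read p_13/q_13
i=0: a=16 ⇒ p=16, q=1
…
i=3: a=4 ⇒ p=149, q=9
…
i=9: a=1 ⇒ p=93011, q=5619
i=10: a=4 ⇒ p=419253, q=25328
…
i=12: a=1 ⇒ p=2189276, q=132259
i=13: a=1 ⇒ p=3959299, q=239190
(x₁, y₁) = (3959299, 239190);  3959299² − 274·239190² = 1 ✓
n=2: (3959299,239190)∘(3959299,239190) = (3959299·3959299+274·239190·239190, 3959299·239190+239190·3959299) = (31352097142801,1894049455620)
n=3: (31352097142801,1894049455620)∘(3959299,239190) = (3959299·31352097142801+274·239190·1894049455620, 3959299·1894049455620+239190·31352097142801) = (248264653730785753699,14998216231173381570)

3959299 239190
31352097142801 1894049455620
248264653730785753699 14998216231173381570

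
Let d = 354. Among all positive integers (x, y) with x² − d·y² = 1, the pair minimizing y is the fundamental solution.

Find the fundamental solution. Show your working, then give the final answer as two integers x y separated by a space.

√354 → a₀=18, period (1,4,2,2,18,2,2,4,1,36); ℓ=10 even so k=9
step 0: (18, 1)  from 18·(1,0) + (0,1)
…
step 3: (207, 11)  from 2·(94,5) + (19,1)
step 4: (508, 27)  from 2·(207,11) + (94,5)
…
step 7: (47771, 2539)  from 2·(19210,1021) + (9351,497)
step 8: (210294, 11177)  from 4·(47771,2539) + (19210,1021)
step 9: (258065, 13716)  from 1·(210294,11177) + (47771,2539)
(x₁, y₁) = (258065, 13716);  258065² − 354·13716² = 1 ✓

258065 13716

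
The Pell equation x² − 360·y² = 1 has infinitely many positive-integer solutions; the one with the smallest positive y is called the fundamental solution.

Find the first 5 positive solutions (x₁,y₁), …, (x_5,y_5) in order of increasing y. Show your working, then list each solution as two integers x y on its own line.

19 1
721 38
27379 1443
1039681 54796
39480499 2080805

[18; 1,36] for √360; ℓ=2 ⇒ convergent index 1
i=0: a=18 ⇒ p=18, q=1
i=1: a=1 ⇒ p=19, q=1
fundamental: x₁=19, y₁=1  (since 361 − 360·1 = 1)
(x_2, y_2) = (19·19 + 360·1·1, 19·1 + 1·19) = (721, 38)
(x_3, y_3) = (19·721 + 360·1·38, 19·38 + 1·721) = (27379, 1443)
(x_4, y_4) = (19·27379 + 360·1·1443, 19·1443 + 1·27379) = (1039681, 54796)
(x_5, y_5) = (19·1039681 + 360·1·54796, 19·54796 + 1·1039681) = (39480499, 2080805)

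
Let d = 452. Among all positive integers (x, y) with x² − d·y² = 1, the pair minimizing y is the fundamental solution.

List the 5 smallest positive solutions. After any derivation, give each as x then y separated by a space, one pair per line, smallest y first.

[21; 3,1,5,3,10,3,5,1,3,42] for √452; ℓ=10 ⇒ convergent index 9
a_0=21:  p_0=21·1+0=21,  q_0=21·0+1=1
a_1=3:  p_1=3·21+1=64,  q_1=3·1+0=3
a_2=1:  p_2=1·64+21=85,  q_2=1·3+1=4
a_3=5:  p_3=5·85+64=489,  q_3=5·4+3=23
a_4=3:  p_4=3·489+85=1552,  q_4=3·23+4=73
a_5=10:  p_5=10·1552+489=16009,  q_5=10·73+23=753
a_6=3:  p_6=3·16009+1552=49579,  q_6=3·753+73=2332
a_7=5:  p_7=5·49579+16009=263904,  q_7=5·2332+753=12413
a_8=1:  p_8=1·263904+49579=313483,  q_8=1·12413+2332=14745
a_9=3:  p_9=3·313483+263904=1204353,  q_9=3·14745+12413=56648
→ (1204353, 56648).  Check: 1204353²=1450466148609, 452·56648²=1450466148608, difference 1.
(1204353+56648√452)^2 = 2900932297217 + 136448377488√452
(1204353+56648√452)^3 = 6987493029899166849 + 328664025545553880√452
(1204353+56648√452)^4 = 16830816386073401651890177 + 791655010315592455701792√452
(1204353+56648√452)^5 = 40540488414026331506287881514113 + 1906864173276900777578095047272√452

1204353 56648
2900932297217 136448377488
6987493029899166849 328664025545553880
16830816386073401651890177 791655010315592455701792
40540488414026331506287881514113 1906864173276900777578095047272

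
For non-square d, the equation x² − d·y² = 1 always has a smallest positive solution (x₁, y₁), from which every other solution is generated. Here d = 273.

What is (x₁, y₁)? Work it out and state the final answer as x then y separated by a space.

727 44

[16; 1,1,10,1,1,32] for √273; ℓ=6 ⇒ convergent index 5
a_0=16:  p_0=16·1+0=16,  q_0=16·0+1=1
a_1=1:  p_1=1·16+1=17,  q_1=1·1+0=1
a_2=1:  p_2=1·17+16=33,  q_2=1·1+1=2
…
a_4=1:  p_4=1·347+33=380,  q_4=1·21+2=23
a_5=1:  p_5=1·380+347=727,  q_5=1·23+21=44
→ (727, 44).  Check: 727²=528529, 273·44²=528528, difference 1.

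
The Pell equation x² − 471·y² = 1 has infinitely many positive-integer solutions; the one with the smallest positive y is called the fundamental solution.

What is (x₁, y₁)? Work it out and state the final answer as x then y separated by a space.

[21; 1,2,2,1,3,…,2,1,42] for √471; ℓ=14 ⇒ convergent index 13
a_0=21:  p_0=21·1+0=21,  q_0=21·0+1=1
…
a_2=2:  p_2=2·22+21=65,  q_2=2·1+1=3
…
a_5=3:  p_5=3·217+152=803,  q_5=3·10+7=37
a_6=4:  p_6=4·803+217=3429,  q_6=4·37+10=158
…
a_9=3:  p_9=3·198665+48809=644804,  q_9=3·9154+2249=29711
a_10=1:  p_10=1·644804+198665=843469,  q_10=1·29711+9154=38865
a_11=2:  p_11=2·843469+644804=2331742,  q_11=2·38865+29711=107441
a_12=2:  p_12=2·2331742+843469=5506953,  q_12=2·107441+38865=253747
a_13=1:  p_13=1·5506953+2331742=7838695,  q_13=1·253747+107441=361188
(x₁, y₁) = (7838695, 361188);  7838695² − 471·361188² = 1 ✓

7838695 361188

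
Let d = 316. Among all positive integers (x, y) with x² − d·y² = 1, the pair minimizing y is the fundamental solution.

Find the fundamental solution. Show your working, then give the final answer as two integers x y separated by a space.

12799 720

[17; 1,3,2,8,2,3,1,34] for √316; ℓ=8 ⇒ convergent index 7
a_0=17:  p_0=17·1+0=17,  q_0=17·0+1=1
…
a_3=2:  p_3=2·71+18=160,  q_3=2·4+1=9
…
a_6=3:  p_6=3·2862+1351=9937,  q_6=3·161+76=559
a_7=1:  p_7=1·9937+2862=12799,  q_7=1·559+161=720
fundamental: x₁=12799, y₁=720  (since 163814401 − 316·518400 = 1)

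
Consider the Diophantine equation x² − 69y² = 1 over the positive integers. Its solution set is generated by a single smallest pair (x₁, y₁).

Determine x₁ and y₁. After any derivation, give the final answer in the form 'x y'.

[8; 3,3,1,4,1,3,3,16] for √69; ℓ=8 ⇒ convergent index 7
k=0  a_k=8  p_k/q_k = 8/1
k=1  a_k=3  p_k/q_k = 25/3
…
k=3  a_k=1  p_k/q_k = 108/13
k=4  a_k=4  p_k/q_k = 515/62
…
k=6  a_k=3  p_k/q_k = 2384/287
k=7  a_k=3  p_k/q_k = 7775/936
(x₁, y₁) = (7775, 936);  7775² − 69·936² = 1 ✓

7775 936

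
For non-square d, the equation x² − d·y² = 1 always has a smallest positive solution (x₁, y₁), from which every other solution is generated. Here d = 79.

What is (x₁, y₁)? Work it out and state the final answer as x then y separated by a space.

√79 = [8; 1,7,1,16, …], period ℓ=4 (even) → k=3
k=0  a_k=8  p_k/q_k = 8/1
k=1  a_k=1  p_k/q_k = 9/1
k=2  a_k=7  p_k/q_k = 71/8
k=3  a_k=1  p_k/q_k = 80/9
→ (80, 9).  Check: 80²=6400, 79·9²=6399, difference 1.

80 9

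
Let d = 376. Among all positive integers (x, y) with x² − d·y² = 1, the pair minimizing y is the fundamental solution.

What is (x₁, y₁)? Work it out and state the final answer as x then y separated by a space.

2143295 110532

√376 → a₀=19, period (2,1,1,3,1,…,1,2,38); ℓ=16 even so k=15
a_0=19:  p_0=19·1+0=19,  q_0=19·0+1=1
…
a_6=2:  p_6=2·446+349=1241,  q_6=2·23+18=64
…
a_10=2:  p_10=2·28834+12953=70621,  q_10=2·1487+668=3642
a_11=1:  p_11=1·70621+28834=99455,  q_11=1·3642+1487=5129
a_12=3:  p_12=3·99455+70621=368986,  q_12=3·5129+3642=19029
a_13=1:  p_13=1·368986+99455=468441,  q_13=1·19029+5129=24158
a_14=1:  p_14=1·468441+368986=837427,  q_14=1·24158+19029=43187
a_15=2:  p_15=2·837427+468441=2143295,  q_15=2·43187+24158=110532
(x₁, y₁) = (2143295, 110532);  2143295² − 376·110532² = 1 ✓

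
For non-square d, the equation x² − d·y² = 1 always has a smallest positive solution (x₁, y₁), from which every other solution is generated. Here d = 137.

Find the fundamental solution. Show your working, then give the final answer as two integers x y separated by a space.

6083073 519712

d=137: √d = [11; 1,2,2,1,1,2,2,1,22] (ℓ=9, odd), read p_17/q_17
step 0: (11, 1)  from 11·(1,0) + (0,1)
step 1: (12, 1)  from 1·(11,1) + (1,0)
…
step 4: (117, 10)  from 1·(82,7) + (35,3)
step 5: (199, 17)  from 1·(117,10) + (82,7)
step 6: (515, 44)  from 2·(199,17) + (117,10)
step 7: (1229, 105)  from 2·(515,44) + (199,17)
…
step 9: (39597, 3383)  from 22·(1744,149) + (1229,105)
step 10: (41341, 3532)  from 1·(39597,3383) + (1744,149)
…
step 12: (285899, 24426)  from 2·(122279,10447) + (41341,3532)
step 13: (408178, 34873)  from 1·(285899,24426) + (122279,10447)
…
step 16: (4286741, 366241)  from 2·(1796332,153471) + (694077,59299)
step 17: (6083073, 519712)  from 1·(4286741,366241) + (1796332,153471)
→ (6083073, 519712).  Check: 6083073²=37003777123329, 137·519712²=37003777123328, difference 1.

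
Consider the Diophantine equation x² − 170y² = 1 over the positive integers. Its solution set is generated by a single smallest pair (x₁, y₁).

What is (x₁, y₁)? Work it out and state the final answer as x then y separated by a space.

339 26

d=170: √d = [13; 26] (ℓ=1, odd), read p_1/q_1
k=0  a_k=13  p_k/q_k = 13/1
k=1  a_k=26  p_k/q_k = 339/26
(x₁, y₁) = (339, 26);  339² − 170·26² = 1 ✓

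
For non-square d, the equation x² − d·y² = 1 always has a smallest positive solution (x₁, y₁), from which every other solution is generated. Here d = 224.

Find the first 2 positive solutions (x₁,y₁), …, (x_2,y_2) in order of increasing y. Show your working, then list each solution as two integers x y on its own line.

15 1
449 30

√224 → a₀=14, period (1,28); ℓ=2 even so k=1
a_0=14:  p_0=14·1+0=14,  q_0=14·0+1=1
a_1=1:  p_1=1·14+1=15,  q_1=1·1+0=1
→ (15, 1).  Check: 15²=225, 224·1²=224, difference 1.
k=2:  x_2 = 15·15+224·1·1 = 449,  y_2 = 15·1+1·15 = 30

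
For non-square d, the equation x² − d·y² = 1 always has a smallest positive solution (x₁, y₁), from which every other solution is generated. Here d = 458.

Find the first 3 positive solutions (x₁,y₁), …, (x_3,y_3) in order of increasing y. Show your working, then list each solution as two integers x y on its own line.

√458 = [21; 2,2,42, …], period ℓ=3 (odd) → k=5
step 0: (21, 1)  from 21·(1,0) + (0,1)
…
step 3: (4537, 212)  from 42·(107,5) + (43,2)
step 4: (9181, 429)  from 2·(4537,212) + (107,5)
step 5: (22899, 1070)  from 2·(9181,429) + (4537,212)
fundamental: x₁=22899, y₁=1070  (since 524364201 − 458·1144900 = 1)
(x_2, y_2) = (22899·22899 + 458·1070·1070, 22899·1070 + 1070·22899) = (1048728401, 49003860)
(x_3, y_3) = (22899·1048728401 + 458·1070·49003860, 22899·49003860 + 1070·1048728401) = (48029663286099, 2244278779210)

22899 1070
1048728401 49003860
48029663286099 2244278779210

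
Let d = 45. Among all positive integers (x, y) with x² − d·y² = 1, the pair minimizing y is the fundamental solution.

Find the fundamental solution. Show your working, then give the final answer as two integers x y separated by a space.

161 24

√45 → a₀=6, period (1,2,2,2,1,12); ℓ=6 even so k=5
i=0: a=6 ⇒ p=6, q=1
…
i=2: a=2 ⇒ p=20, q=3
i=3: a=2 ⇒ p=47, q=7
i=4: a=2 ⇒ p=114, q=17
i=5: a=1 ⇒ p=161, q=24
→ (161, 24).  Check: 161²=25921, 45·24²=25920, difference 1.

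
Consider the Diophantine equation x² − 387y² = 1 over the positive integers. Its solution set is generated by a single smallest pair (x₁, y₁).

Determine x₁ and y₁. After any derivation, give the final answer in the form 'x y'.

3482 177

d=387: √d = [19; 1,2,19,2,1,38] (ℓ=6, even), read p_5/q_5
k=0  a_k=19  p_k/q_k = 19/1
…
k=2  a_k=2  p_k/q_k = 59/3
k=3  a_k=19  p_k/q_k = 1141/58
k=4  a_k=2  p_k/q_k = 2341/119
k=5  a_k=1  p_k/q_k = 3482/177
fundamental: x₁=3482, y₁=177  (since 12124324 − 387·31329 = 1)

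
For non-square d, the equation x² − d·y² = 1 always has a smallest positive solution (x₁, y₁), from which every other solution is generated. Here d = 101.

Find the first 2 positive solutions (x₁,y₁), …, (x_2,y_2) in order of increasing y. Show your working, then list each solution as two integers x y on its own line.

201 20
80801 8040

√101 = [10; 20, …], period ℓ=1 (odd) → k=1
k=0  a_k=10  p_k/q_k = 10/1
k=1  a_k=20  p_k/q_k = 201/20
(x₁, y₁) = (201, 20);  201² − 101·20² = 1 ✓
n=2: (201,20)∘(201,20) = (201·201+101·20·20, 201·20+20·201) = (80801,8040)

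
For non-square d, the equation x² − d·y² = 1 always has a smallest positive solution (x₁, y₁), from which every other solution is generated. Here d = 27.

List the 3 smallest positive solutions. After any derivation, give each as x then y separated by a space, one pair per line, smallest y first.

26 5
1351 260
70226 13515

d=27: √d = [5; 5,10] (ℓ=2, even), read p_1/q_1
step 0: (5, 1)  from 5·(1,0) + (0,1)
step 1: (26, 5)  from 5·(5,1) + (1,0)
→ (26, 5).  Check: 26²=676, 27·5²=675, difference 1.
n=2: (26,5)∘(26,5) = (26·26+27·5·5, 26·5+5·26) = (1351,260)
n=3: (1351,260)∘(26,5) = (26·1351+27·5·260, 26·260+5·1351) = (70226,13515)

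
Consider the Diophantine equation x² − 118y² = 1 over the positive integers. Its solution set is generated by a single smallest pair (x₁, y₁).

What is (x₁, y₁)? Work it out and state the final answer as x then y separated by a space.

306917 28254

[10; 1,6,3,2,10,2,3,6,1,20] for √118; ℓ=10 ⇒ convergent index 9
k=0  a_k=10  p_k/q_k = 10/1
…
k=3  a_k=3  p_k/q_k = 239/22
k=4  a_k=2  p_k/q_k = 554/51
…
k=8  a_k=6  p_k/q_k = 264802/24377
k=9  a_k=1  p_k/q_k = 306917/28254
fundamental: x₁=306917, y₁=28254  (since 94198044889 − 118·798288516 = 1)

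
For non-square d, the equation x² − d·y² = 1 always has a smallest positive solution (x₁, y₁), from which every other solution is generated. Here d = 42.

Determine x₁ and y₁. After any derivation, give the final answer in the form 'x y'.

13 2

√42 → a₀=6, period (2,12); ℓ=2 even so k=1
a_0=6:  p_0=6·1+0=6,  q_0=6·0+1=1
a_1=2:  p_1=2·6+1=13,  q_1=2·1+0=2
fundamental: x₁=13, y₁=2  (since 169 − 42·4 = 1)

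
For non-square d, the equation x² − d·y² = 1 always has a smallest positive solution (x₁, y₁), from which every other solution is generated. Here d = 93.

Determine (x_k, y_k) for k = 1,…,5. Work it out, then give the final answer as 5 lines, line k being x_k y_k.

12151 1260
295293601 30620520
7176225079351 744139875780
174396621583094401 18084087230585040
4238186690536135053751 439479487133537766300

d=93: √d = [9; 1,1,1,4,6,4,1,1,1,18] (ℓ=10, even), read p_9/q_9
a_0=9:  p_0=9·1+0=9,  q_0=9·0+1=1
a_1=1:  p_1=1·9+1=10,  q_1=1·1+0=1
…
a_3=1:  p_3=1·19+10=29,  q_3=1·2+1=3
…
a_5=6:  p_5=6·135+29=839,  q_5=6·14+3=87
a_6=4:  p_6=4·839+135=3491,  q_6=4·87+14=362
a_7=1:  p_7=1·3491+839=4330,  q_7=1·362+87=449
a_8=1:  p_8=1·4330+3491=7821,  q_8=1·449+362=811
a_9=1:  p_9=1·7821+4330=12151,  q_9=1·811+449=1260
fundamental: x₁=12151, y₁=1260  (since 147646801 − 93·1587600 = 1)
(12151+1260√93)^2 = 295293601 + 30620520√93
(12151+1260√93)^3 = 7176225079351 + 744139875780√93
(12151+1260√93)^4 = 174396621583094401 + 18084087230585040√93
(12151+1260√93)^5 = 4238186690536135053751 + 439479487133537766300√93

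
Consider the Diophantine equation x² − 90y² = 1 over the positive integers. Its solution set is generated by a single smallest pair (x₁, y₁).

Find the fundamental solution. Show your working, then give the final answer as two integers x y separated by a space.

[9; 2,18] for √90; ℓ=2 ⇒ convergent index 1
step 0: (9, 1)  from 9·(1,0) + (0,1)
step 1: (19, 2)  from 2·(9,1) + (1,0)
fundamental: x₁=19, y₁=2  (since 361 − 90·4 = 1)

19 2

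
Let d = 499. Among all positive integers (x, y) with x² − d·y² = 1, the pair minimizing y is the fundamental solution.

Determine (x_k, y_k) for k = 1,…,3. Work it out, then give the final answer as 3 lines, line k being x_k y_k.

[22; 2,1,21,1,2,44] for √499; ℓ=6 ⇒ convergent index 5
step 0: (22, 1)  from 22·(1,0) + (0,1)
…
step 4: (1519, 68)  from 1·(1452,65) + (67,3)
step 5: (4490, 201)  from 2·(1519,68) + (1452,65)
fundamental: x₁=4490, y₁=201  (since 20160100 − 499·40401 = 1)
k=2:  x_2 = 4490·4490+499·201·201 = 40320199,  y_2 = 4490·201+201·4490 = 1804980
k=3:  x_3 = 4490·40320199+499·201·1804980 = 362075382530,  y_3 = 4490·1804980+201·40320199 = 16208720199

4490 201
40320199 1804980
362075382530 16208720199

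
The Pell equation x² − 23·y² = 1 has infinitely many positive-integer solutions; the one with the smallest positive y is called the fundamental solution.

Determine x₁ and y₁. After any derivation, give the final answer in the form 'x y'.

24 5

√23 = [4; 1,3,1,8, …], period ℓ=4 (even) → k=3
a_0=4:  p_0=4·1+0=4,  q_0=4·0+1=1
…
a_2=3:  p_2=3·5+4=19,  q_2=3·1+1=4
a_3=1:  p_3=1·19+5=24,  q_3=1·4+1=5
(x₁, y₁) = (24, 5);  24² − 23·5² = 1 ✓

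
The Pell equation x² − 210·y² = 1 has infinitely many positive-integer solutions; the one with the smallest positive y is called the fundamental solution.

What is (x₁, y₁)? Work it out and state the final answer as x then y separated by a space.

√210 → a₀=14, period (2,28); ℓ=2 even so k=1
step 0: (14, 1)  from 14·(1,0) + (0,1)
step 1: (29, 2)  from 2·(14,1) + (1,0)
→ (29, 2).  Check: 29²=841, 210·2²=840, difference 1.

29 2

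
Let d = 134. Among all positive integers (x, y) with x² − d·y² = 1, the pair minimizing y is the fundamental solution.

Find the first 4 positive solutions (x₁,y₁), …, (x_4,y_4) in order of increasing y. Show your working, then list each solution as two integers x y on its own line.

145925 12606
42588211249 3679061100
12429369452874725 1073733982022394
3627511474778900280001 313369262649556627800

√134 → a₀=11, period (1,1,2,1,3,…,1,1,22); ℓ=14 even so k=13
a_0=11:  p_0=11·1+0=11,  q_0=11·0+1=1
…
a_2=1:  p_2=1·12+11=23,  q_2=1·1+1=2
a_3=2:  p_3=2·23+12=58,  q_3=2·2+1=5
a_4=1:  p_4=1·58+23=81,  q_4=1·5+2=7
a_5=3:  p_5=3·81+58=301,  q_5=3·7+5=26
…
a_9=3:  p_9=3·4503+4121=17630,  q_9=3·389+356=1523
a_10=1:  p_10=1·17630+4503=22133,  q_10=1·1523+389=1912
a_11=2:  p_11=2·22133+17630=61896,  q_11=2·1912+1523=5347
a_12=1:  p_12=1·61896+22133=84029,  q_12=1·5347+1912=7259
a_13=1:  p_13=1·84029+61896=145925,  q_13=1·7259+5347=12606
→ (145925, 12606).  Check: 145925²=21294105625, 134·12606²=21294105624, difference 1.
(x_2, y_2) = (145925·145925 + 134·12606·12606, 145925·12606 + 12606·145925) = (42588211249, 3679061100)
(x_3, y_3) = (145925·42588211249 + 134·12606·3679061100, 145925·3679061100 + 12606·42588211249) = (12429369452874725, 1073733982022394)
(x_4, y_4) = (145925·12429369452874725 + 134·12606·1073733982022394, 145925·1073733982022394 + 12606·12429369452874725) = (3627511474778900280001, 313369262649556627800)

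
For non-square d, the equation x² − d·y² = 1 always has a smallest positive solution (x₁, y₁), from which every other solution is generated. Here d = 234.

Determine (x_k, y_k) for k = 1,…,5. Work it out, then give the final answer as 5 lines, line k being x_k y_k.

5201 340
54100801 3536680
562756526801 36788545020
5853793337683201 382674441761360
60891157735824130001 3980579506413121700

√234 = [15; 3,2,1,2,1,2,3,30, …], period ℓ=8 (even) → k=7
k=0  a_k=15  p_k/q_k = 15/1
k=1  a_k=3  p_k/q_k = 46/3
k=2  a_k=2  p_k/q_k = 107/7
…
k=6  a_k=2  p_k/q_k = 1545/101
k=7  a_k=3  p_k/q_k = 5201/340
→ (5201, 340).  Check: 5201²=27050401, 234·340²=27050400, difference 1.
(x_2, y_2) = (5201·5201 + 234·340·340, 5201·340 + 340·5201) = (54100801, 3536680)
(x_3, y_3) = (5201·54100801 + 234·340·3536680, 5201·3536680 + 340·54100801) = (562756526801, 36788545020)
(x_4, y_4) = (5201·562756526801 + 234·340·36788545020, 5201·36788545020 + 340·562756526801) = (5853793337683201, 382674441761360)
(x_5, y_5) = (5201·5853793337683201 + 234·340·382674441761360, 5201·382674441761360 + 340·5853793337683201) = (60891157735824130001, 3980579506413121700)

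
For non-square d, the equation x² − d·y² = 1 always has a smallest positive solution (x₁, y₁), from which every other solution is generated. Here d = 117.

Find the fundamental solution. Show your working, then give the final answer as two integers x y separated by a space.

d=117: √d = [10; 1,4,2,4,1,20] (ℓ=6, even), read p_5/q_5
step 0: (10, 1)  from 10·(1,0) + (0,1)
step 1: (11, 1)  from 1·(10,1) + (1,0)
…
step 4: (530, 49)  from 4·(119,11) + (54,5)
step 5: (649, 60)  from 1·(530,49) + (119,11)
(x₁, y₁) = (649, 60);  649² − 117·60² = 1 ✓

649 60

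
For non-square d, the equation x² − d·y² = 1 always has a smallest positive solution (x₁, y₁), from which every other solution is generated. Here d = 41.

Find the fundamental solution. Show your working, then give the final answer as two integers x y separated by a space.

√41 = [6; 2,2,12, …], period ℓ=3 (odd) → k=5
i=0: a=6 ⇒ p=6, q=1
i=1: a=2 ⇒ p=13, q=2
i=2: a=2 ⇒ p=32, q=5
i=3: a=12 ⇒ p=397, q=62
i=4: a=2 ⇒ p=826, q=129
i=5: a=2 ⇒ p=2049, q=320
→ (2049, 320).  Check: 2049²=4198401, 41·320²=4198400, difference 1.

2049 320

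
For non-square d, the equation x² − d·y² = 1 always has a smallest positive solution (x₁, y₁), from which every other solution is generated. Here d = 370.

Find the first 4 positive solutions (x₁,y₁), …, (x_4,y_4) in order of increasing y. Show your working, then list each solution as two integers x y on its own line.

213859 11118
91471343761 4755368724
39123940210553539 2033956799880714
16734013458886067250241 869959934526623861928

√370 → a₀=19, period (4,4,38); ℓ=3 odd so k=5
a_0=19:  p_0=19·1+0=19,  q_0=19·0+1=1
a_1=4:  p_1=4·19+1=77,  q_1=4·1+0=4
a_2=4:  p_2=4·77+19=327,  q_2=4·4+1=17
a_3=38:  p_3=38·327+77=12503,  q_3=38·17+4=650
a_4=4:  p_4=4·12503+327=50339,  q_4=4·650+17=2617
a_5=4:  p_5=4·50339+12503=213859,  q_5=4·2617+650=11118
→ (213859, 11118).  Check: 213859²=45735671881, 370·11118²=45735671880, difference 1.
(213859+11118√370)^2 = 91471343761 + 4755368724√370
(213859+11118√370)^3 = 39123940210553539 + 2033956799880714√370
(213859+11118√370)^4 = 16734013458886067250241 + 869959934526623861928√370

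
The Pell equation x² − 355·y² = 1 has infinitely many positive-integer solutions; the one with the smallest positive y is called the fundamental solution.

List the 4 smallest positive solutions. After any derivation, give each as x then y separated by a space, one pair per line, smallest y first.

954809 50676
1823320452961 96771801768
3481845556741524089 184797174548553948
6648994948371812427335041 352892010866963721270096

√355 → a₀=18, period (1,5,3,3,1,6,1,3,3,5,1,36); ℓ=12 even so k=11
k=0  a_k=18  p_k/q_k = 18/1
…
k=5  a_k=1  p_k/q_k = 1545/82
…
k=10  a_k=5  p_k/q_k = 803418/42641
k=11  a_k=1  p_k/q_k = 954809/50676
fundamental: x₁=954809, y₁=50676  (since 911660226481 − 355·2568056976 = 1)
n=2: (954809,50676)∘(954809,50676) = (954809·954809+355·50676·50676, 954809·50676+50676·954809) = (1823320452961,96771801768)
n=3: (1823320452961,96771801768)∘(954809,50676) = (954809·1823320452961+355·50676·96771801768, 954809·96771801768+50676·1823320452961) = (3481845556741524089,184797174548553948)
n=4: (3481845556741524089,184797174548553948)∘(954809,50676) = (954809·3481845556741524089+355·50676·184797174548553948, 954809·184797174548553948+50676·3481845556741524089) = (6648994948371812427335041,352892010866963721270096)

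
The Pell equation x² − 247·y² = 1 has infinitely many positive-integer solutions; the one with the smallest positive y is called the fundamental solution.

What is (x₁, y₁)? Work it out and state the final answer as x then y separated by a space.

√247 = [15; 1,2,1,1,9,1,9,1,1,2,1,30, …], period ℓ=12 (even) → k=11
i=0: a=15 ⇒ p=15, q=1
…
i=8: a=1 ⇒ p=12683, q=807
i=9: a=1 ⇒ p=24203, q=1540
i=10: a=2 ⇒ p=61089, q=3887
i=11: a=1 ⇒ p=85292, q=5427
→ (85292, 5427).  Check: 85292²=7274725264, 247·5427²=7274725263, difference 1.

85292 5427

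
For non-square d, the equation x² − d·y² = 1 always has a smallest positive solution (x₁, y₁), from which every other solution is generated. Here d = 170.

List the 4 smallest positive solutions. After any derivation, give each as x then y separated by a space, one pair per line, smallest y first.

d=170: √d = [13; 26] (ℓ=1, odd), read p_1/q_1
a_0=13:  p_0=13·1+0=13,  q_0=13·0+1=1
a_1=26:  p_1=26·13+1=339,  q_1=26·1+0=26
fundamental: x₁=339, y₁=26  (since 114921 − 170·676 = 1)
k=2:  x_2 = 339·339+170·26·26 = 229841,  y_2 = 339·26+26·339 = 17628
k=3:  x_3 = 339·229841+170·26·17628 = 155831859,  y_3 = 339·17628+26·229841 = 11951758
k=4:  x_4 = 339·155831859+170·26·11951758 = 105653770561,  y_4 = 339·11951758+26·155831859 = 8103274296

339 26
229841 17628
155831859 11951758
105653770561 8103274296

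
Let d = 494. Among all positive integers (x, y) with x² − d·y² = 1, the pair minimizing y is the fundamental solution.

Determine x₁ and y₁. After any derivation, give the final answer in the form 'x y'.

√494 → a₀=22, period (4,2,2,1,2,1,2,2,4,44); ℓ=10 even so k=9
a_0=22:  p_0=22·1+0=22,  q_0=22·0+1=1
a_1=4:  p_1=4·22+1=89,  q_1=4·1+0=4
a_2=2:  p_2=2·89+22=200,  q_2=2·4+1=9
a_3=2:  p_3=2·200+89=489,  q_3=2·9+4=22
a_4=1:  p_4=1·489+200=689,  q_4=1·22+9=31
a_5=2:  p_5=2·689+489=1867,  q_5=2·31+22=84
a_6=1:  p_6=1·1867+689=2556,  q_6=1·84+31=115
…
a_8=2:  p_8=2·6979+2556=16514,  q_8=2·314+115=743
a_9=4:  p_9=4·16514+6979=73035,  q_9=4·743+314=3286
→ (73035, 3286).  Check: 73035²=5334111225, 494·3286²=5334111224, difference 1.

73035 3286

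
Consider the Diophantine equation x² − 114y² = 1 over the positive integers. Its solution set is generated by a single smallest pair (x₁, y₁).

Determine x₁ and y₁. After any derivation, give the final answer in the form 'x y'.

1025 96

√114 → a₀=10, period (1,2,10,2,1,20); ℓ=6 even so k=5
i=0: a=10 ⇒ p=10, q=1
i=1: a=1 ⇒ p=11, q=1
i=2: a=2 ⇒ p=32, q=3
i=3: a=10 ⇒ p=331, q=31
i=4: a=2 ⇒ p=694, q=65
i=5: a=1 ⇒ p=1025, q=96
fundamental: x₁=1025, y₁=96  (since 1050625 − 114·9216 = 1)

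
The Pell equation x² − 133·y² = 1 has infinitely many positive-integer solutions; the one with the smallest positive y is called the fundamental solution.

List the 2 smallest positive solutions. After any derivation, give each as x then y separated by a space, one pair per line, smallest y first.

2588599 224460
13401689565601 1162073863080

√133 → a₀=11, period (1,1,7,5,1,…,1,1,22); ℓ=16 even so k=15
a_0=11:  p_0=11·1+0=11,  q_0=11·0+1=1
…
a_14=1:  p_14=1·1210008+168583=1378591,  q_14=1·104921+14618=119539
a_15=1:  p_15=1·1378591+1210008=2588599,  q_15=1·119539+104921=224460
(x₁, y₁) = (2588599, 224460);  2588599² − 133·224460² = 1 ✓
(2588599+224460√133)^2 = 13401689565601 + 1162073863080√133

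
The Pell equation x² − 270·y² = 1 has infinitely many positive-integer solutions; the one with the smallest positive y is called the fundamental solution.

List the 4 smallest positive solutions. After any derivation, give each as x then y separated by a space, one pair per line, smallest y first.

5291 322
55989361 3407404
592479412811 36057148806
6269617090376641 381556745257688

√270 = [16; 2,3,6,3,2,32, …], period ℓ=6 (even) → k=5
a_0=16:  p_0=16·1+0=16,  q_0=16·0+1=1
a_1=2:  p_1=2·16+1=33,  q_1=2·1+0=2
a_2=3:  p_2=3·33+16=115,  q_2=3·2+1=7
a_3=6:  p_3=6·115+33=723,  q_3=6·7+2=44
a_4=3:  p_4=3·723+115=2284,  q_4=3·44+7=139
a_5=2:  p_5=2·2284+723=5291,  q_5=2·139+44=322
fundamental: x₁=5291, y₁=322  (since 27994681 − 270·103684 = 1)
(x_2, y_2) = (5291·5291 + 270·322·322, 5291·322 + 322·5291) = (55989361, 3407404)
(x_3, y_3) = (5291·55989361 + 270·322·3407404, 5291·3407404 + 322·55989361) = (592479412811, 36057148806)
(x_4, y_4) = (5291·592479412811 + 270·322·36057148806, 5291·36057148806 + 322·592479412811) = (6269617090376641, 381556745257688)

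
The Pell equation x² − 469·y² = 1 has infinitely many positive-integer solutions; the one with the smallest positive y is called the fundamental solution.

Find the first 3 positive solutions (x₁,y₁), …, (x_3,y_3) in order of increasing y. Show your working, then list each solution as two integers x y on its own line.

d=469: √d = [21; 1,1,1,10,6,10,1,1,1,42] (ℓ=10, even), read p_9/q_9
a_0=21:  p_0=21·1+0=21,  q_0=21·0+1=1
…
a_3=1:  p_3=1·43+22=65,  q_3=1·2+1=3
…
a_5=6:  p_5=6·693+65=4223,  q_5=6·32+3=195
…
a_8=1:  p_8=1·47146+42923=90069,  q_8=1·2177+1982=4159
a_9=1:  p_9=1·90069+47146=137215,  q_9=1·4159+2177=6336
(x₁, y₁) = (137215, 6336);  137215² − 469·6336² = 1 ✓
(137215+6336√469)^2 = 37655912449 + 1738788480√469
(137215+6336√469)^3 = 10333912053241855 + 477175722560064√469

137215 6336
37655912449 1738788480
10333912053241855 477175722560064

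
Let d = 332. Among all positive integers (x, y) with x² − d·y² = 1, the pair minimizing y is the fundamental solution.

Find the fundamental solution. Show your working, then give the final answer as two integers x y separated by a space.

d=332: √d = [18; 4,1,1,8,1,1,4,36] (ℓ=8, even), read p_7/q_7
k=0  a_k=18  p_k/q_k = 18/1
k=1  a_k=4  p_k/q_k = 73/4
k=2  a_k=1  p_k/q_k = 91/5
k=3  a_k=1  p_k/q_k = 164/9
…
k=6  a_k=1  p_k/q_k = 2970/163
k=7  a_k=4  p_k/q_k = 13447/738
fundamental: x₁=13447, y₁=738  (since 180821809 − 332·544644 = 1)

13447 738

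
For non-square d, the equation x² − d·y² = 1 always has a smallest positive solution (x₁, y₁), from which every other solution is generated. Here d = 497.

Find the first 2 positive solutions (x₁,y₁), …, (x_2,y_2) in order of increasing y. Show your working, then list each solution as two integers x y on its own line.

√497 → a₀=22, period (3,2,2,5,6,5,2,2,3,44); ℓ=10 even so k=9
a_0=22:  p_0=22·1+0=22,  q_0=22·0+1=1
a_1=3:  p_1=3·22+1=67,  q_1=3·1+0=3
a_2=2:  p_2=2·67+22=156,  q_2=2·3+1=7
a_3=2:  p_3=2·156+67=379,  q_3=2·7+3=17
a_4=5:  p_4=5·379+156=2051,  q_4=5·17+7=92
a_5=6:  p_5=6·2051+379=12685,  q_5=6·92+17=569
a_6=5:  p_6=5·12685+2051=65476,  q_6=5·569+92=2937
a_7=2:  p_7=2·65476+12685=143637,  q_7=2·2937+569=6443
a_8=2:  p_8=2·143637+65476=352750,  q_8=2·6443+2937=15823
a_9=3:  p_9=3·352750+143637=1201887,  q_9=3·15823+6443=53912
fundamental: x₁=1201887, y₁=53912  (since 1444532360769 − 497·2906503744 = 1)
k=2:  x_2 = 1201887·1201887+497·53912·53912 = 2889064721537,  y_2 = 1201887·53912+53912·1201887 = 129592263888

1201887 53912
2889064721537 129592263888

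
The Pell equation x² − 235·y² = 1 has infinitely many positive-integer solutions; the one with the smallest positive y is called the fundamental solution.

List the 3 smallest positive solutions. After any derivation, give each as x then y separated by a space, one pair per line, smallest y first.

d=235: √d = [15; 3,30] (ℓ=2, even), read p_1/q_1
k=0  a_k=15  p_k/q_k = 15/1
k=1  a_k=3  p_k/q_k = 46/3
(x₁, y₁) = (46, 3);  46² − 235·3² = 1 ✓
(x_2, y_2) = (46·46 + 235·3·3, 46·3 + 3·46) = (4231, 276)
(x_3, y_3) = (46·4231 + 235·3·276, 46·276 + 3·4231) = (389206, 25389)

46 3
4231 276
389206 25389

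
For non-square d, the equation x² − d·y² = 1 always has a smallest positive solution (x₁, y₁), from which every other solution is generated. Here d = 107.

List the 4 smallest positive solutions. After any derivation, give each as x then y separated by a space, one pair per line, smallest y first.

962 93
1850887 178932
3561105626 344265075
6851565373537 662365825368

√107 = [10; 2,1,9,1,2,20, …], period ℓ=6 (even) → k=5
step 0: (10, 1)  from 10·(1,0) + (0,1)
step 1: (21, 2)  from 2·(10,1) + (1,0)
step 2: (31, 3)  from 1·(21,2) + (10,1)
step 3: (300, 29)  from 9·(31,3) + (21,2)
step 4: (331, 32)  from 1·(300,29) + (31,3)
step 5: (962, 93)  from 2·(331,32) + (300,29)
fundamental: x₁=962, y₁=93  (since 925444 − 107·8649 = 1)
k=2:  x_2 = 962·962+107·93·93 = 1850887,  y_2 = 962·93+93·962 = 178932
k=3:  x_3 = 962·1850887+107·93·178932 = 3561105626,  y_3 = 962·178932+93·1850887 = 344265075
k=4:  x_4 = 962·3561105626+107·93·344265075 = 6851565373537,  y_4 = 962·344265075+93·3561105626 = 662365825368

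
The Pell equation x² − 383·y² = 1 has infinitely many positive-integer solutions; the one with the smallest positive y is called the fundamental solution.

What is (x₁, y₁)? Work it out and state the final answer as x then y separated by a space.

18768 959

d=383: √d = [19; 1,1,3,19,3,1,1,38] (ℓ=8, even), read p_7/q_7
step 0: (19, 1)  from 19·(1,0) + (0,1)
step 1: (20, 1)  from 1·(19,1) + (1,0)
…
step 3: (137, 7)  from 3·(39,2) + (20,1)
…
step 6: (10705, 547)  from 1·(8063,412) + (2642,135)
step 7: (18768, 959)  from 1·(10705,547) + (8063,412)
fundamental: x₁=18768, y₁=959  (since 352237824 − 383·919681 = 1)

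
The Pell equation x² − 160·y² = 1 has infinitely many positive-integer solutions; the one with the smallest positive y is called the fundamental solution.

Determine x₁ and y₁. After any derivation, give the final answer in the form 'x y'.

721 57

√160 = [12; 1,1,1,5,1,1,1,24, …], period ℓ=8 (even) → k=7
i=0: a=12 ⇒ p=12, q=1
…
i=3: a=1 ⇒ p=38, q=3
i=4: a=5 ⇒ p=215, q=17
…
i=6: a=1 ⇒ p=468, q=37
i=7: a=1 ⇒ p=721, q=57
fundamental: x₁=721, y₁=57  (since 519841 − 160·3249 = 1)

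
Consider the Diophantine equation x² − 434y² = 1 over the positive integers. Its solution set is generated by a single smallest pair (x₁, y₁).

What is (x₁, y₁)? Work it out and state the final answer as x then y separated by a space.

125 6

[20; 1,4,1,40] for √434; ℓ=4 ⇒ convergent index 3
i=0: a=20 ⇒ p=20, q=1
…
i=2: a=4 ⇒ p=104, q=5
i=3: a=1 ⇒ p=125, q=6
→ (125, 6).  Check: 125²=15625, 434·6²=15624, difference 1.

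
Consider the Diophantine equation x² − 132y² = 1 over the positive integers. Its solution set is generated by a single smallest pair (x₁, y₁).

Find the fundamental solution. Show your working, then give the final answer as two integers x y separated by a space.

23 2

[11; 2,22] for √132; ℓ=2 ⇒ convergent index 1
k=0  a_k=11  p_k/q_k = 11/1
k=1  a_k=2  p_k/q_k = 23/2
→ (23, 2).  Check: 23²=529, 132·2²=528, difference 1.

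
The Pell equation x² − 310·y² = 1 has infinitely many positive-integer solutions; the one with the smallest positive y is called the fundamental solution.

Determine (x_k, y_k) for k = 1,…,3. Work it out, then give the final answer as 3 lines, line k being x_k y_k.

d=310: √d = [17; 1,1,1,1,5,…,1,1,34] (ℓ=16, even), read p_15/q_15
i=0: a=17 ⇒ p=17, q=1
…
i=2: a=1 ⇒ p=35, q=2
i=3: a=1 ⇒ p=53, q=3
i=4: a=1 ⇒ p=88, q=5
…
i=10: a=3 ⇒ p=28928, q=1643
i=11: a=5 ⇒ p=152387, q=8655
…
i=14: a=1 ⇒ p=515017, q=29251
i=15: a=1 ⇒ p=848719, q=48204
(x₁, y₁) = (848719, 48204);  848719² − 310·48204² = 1 ✓
n=2: (848719,48204)∘(848719,48204) = (848719·848719+310·48204·48204, 848719·48204+48204·848719) = (1440647881921,81823301352)
n=3: (1440647881921,81823301352)∘(848719,48204) = (848719·1440647881921+310·48204·81823301352, 848719·81823301352+48204·1440647881921) = (2445410459391369679,138889981000287972)

848719 48204
1440647881921 81823301352
2445410459391369679 138889981000287972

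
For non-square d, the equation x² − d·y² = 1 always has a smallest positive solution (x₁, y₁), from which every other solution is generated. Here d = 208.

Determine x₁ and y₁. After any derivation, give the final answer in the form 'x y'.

649 45

√208 = [14; 2,2,1,2,2,28, …], period ℓ=6 (even) → k=5
k=0  a_k=14  p_k/q_k = 14/1
…
k=4  a_k=2  p_k/q_k = 274/19
k=5  a_k=2  p_k/q_k = 649/45
→ (649, 45).  Check: 649²=421201, 208·45²=421200, difference 1.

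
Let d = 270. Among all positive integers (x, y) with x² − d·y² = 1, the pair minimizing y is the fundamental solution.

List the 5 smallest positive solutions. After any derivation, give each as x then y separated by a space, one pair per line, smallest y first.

5291 322
55989361 3407404
592479412811 36057148806
6269617090376641 381556745257688
66345087457886202251 4037633442259705610

√270 = [16; 2,3,6,3,2,32, …], period ℓ=6 (even) → k=5
a_0=16:  p_0=16·1+0=16,  q_0=16·0+1=1
…
a_4=3:  p_4=3·723+115=2284,  q_4=3·44+7=139
a_5=2:  p_5=2·2284+723=5291,  q_5=2·139+44=322
fundamental: x₁=5291, y₁=322  (since 27994681 − 270·103684 = 1)
(5291+322√270)^2 = 55989361 + 3407404√270
(5291+322√270)^3 = 592479412811 + 36057148806√270
(5291+322√270)^4 = 6269617090376641 + 381556745257688√270
(5291+322√270)^5 = 66345087457886202251 + 4037633442259705610√270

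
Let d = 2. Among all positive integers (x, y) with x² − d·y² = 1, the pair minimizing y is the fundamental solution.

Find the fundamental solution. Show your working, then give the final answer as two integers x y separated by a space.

3 2

[1; 2] for √2; ℓ=1 ⇒ convergent index 1
a_0=1:  p_0=1·1+0=1,  q_0=1·0+1=1
a_1=2:  p_1=2·1+1=3,  q_1=2·1+0=2
→ (3, 2).  Check: 3²=9, 2·2²=8, difference 1.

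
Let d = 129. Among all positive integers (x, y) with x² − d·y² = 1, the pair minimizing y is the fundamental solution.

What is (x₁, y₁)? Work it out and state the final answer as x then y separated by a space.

d=129: √d = [11; 2,1,3,1,6,1,3,1,2,22] (ℓ=10, even), read p_9/q_9
k=0  a_k=11  p_k/q_k = 11/1
…
k=6  a_k=1  p_k/q_k = 1238/109
k=7  a_k=3  p_k/q_k = 4793/422
k=8  a_k=1  p_k/q_k = 6031/531
k=9  a_k=2  p_k/q_k = 16855/1484
fundamental: x₁=16855, y₁=1484  (since 284091025 − 129·2202256 = 1)

16855 1484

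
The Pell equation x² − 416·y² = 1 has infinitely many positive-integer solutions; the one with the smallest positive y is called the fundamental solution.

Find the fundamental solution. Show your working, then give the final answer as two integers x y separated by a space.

√416 = [20; 2,1,1,9,1,1,2,40, …], period ℓ=8 (even) → k=7
step 0: (20, 1)  from 20·(1,0) + (0,1)
step 1: (41, 2)  from 2·(20,1) + (1,0)
…
step 3: (102, 5)  from 1·(61,3) + (41,2)
…
step 6: (2060, 101)  from 1·(1081,53) + (979,48)
step 7: (5201, 255)  from 2·(2060,101) + (1081,53)
→ (5201, 255).  Check: 5201²=27050401, 416·255²=27050400, difference 1.

5201 255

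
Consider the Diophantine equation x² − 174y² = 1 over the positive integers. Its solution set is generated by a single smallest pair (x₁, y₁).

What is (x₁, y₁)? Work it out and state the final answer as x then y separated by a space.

1451 110

√174 = [13; 5,4,5,26, …], period ℓ=4 (even) → k=3
a_0=13:  p_0=13·1+0=13,  q_0=13·0+1=1
a_1=5:  p_1=5·13+1=66,  q_1=5·1+0=5
a_2=4:  p_2=4·66+13=277,  q_2=4·5+1=21
a_3=5:  p_3=5·277+66=1451,  q_3=5·21+5=110
fundamental: x₁=1451, y₁=110  (since 2105401 − 174·12100 = 1)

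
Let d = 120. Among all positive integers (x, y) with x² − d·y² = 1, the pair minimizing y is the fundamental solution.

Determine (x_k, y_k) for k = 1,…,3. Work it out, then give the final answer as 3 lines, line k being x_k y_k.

d=120: √d = [10; 1,20] (ℓ=2, even), read p_1/q_1
a_0=10:  p_0=10·1+0=10,  q_0=10·0+1=1
a_1=1:  p_1=1·10+1=11,  q_1=1·1+0=1
(x₁, y₁) = (11, 1);  11² − 120·1² = 1 ✓
(x_2, y_2) = (11·11 + 120·1·1, 11·1 + 1·11) = (241, 22)
(x_3, y_3) = (11·241 + 120·1·22, 11·22 + 1·241) = (5291, 483)

11 1
241 22
5291 483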